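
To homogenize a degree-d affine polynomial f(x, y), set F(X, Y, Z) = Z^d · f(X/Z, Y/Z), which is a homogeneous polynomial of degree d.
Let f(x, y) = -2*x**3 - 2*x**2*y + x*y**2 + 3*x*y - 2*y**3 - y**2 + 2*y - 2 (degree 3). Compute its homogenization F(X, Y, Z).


F(X, Y, Z) = -2*X**3 - 2*X**2*Y + X*Y**2 + 3*X*Y*Z - 2*Y**3 - Y**2*Z + 2*Y*Z**2 - 2*Z**3

deg(f) = 3.
Substitute x = X/Z, y = Y/Z into f, then multiply by Z^3.
  monomial -2·x^3·y^0 ↦ -2·X^3·Y^0·Z^0.
  monomial -2·x^2·y^1 ↦ -2·X^2·Y^1·Z^0.
  monomial 1·x^1·y^2 ↦ 1·X^1·Y^2·Z^0.
  monomial 3·x^1·y^1 ↦ 3·X^1·Y^1·Z^1.
  monomial -2·x^0·y^3 ↦ -2·X^0·Y^3·Z^0.
  monomial -1·x^0·y^2 ↦ -1·X^0·Y^2·Z^1.
  monomial 2·x^0·y^1 ↦ 2·X^0·Y^1·Z^2.
  monomial -2·x^0·y^0 ↦ -2·X^0·Y^0·Z^3.
Collecting: F(X, Y, Z) = -2*X**3 - 2*X**2*Y + X*Y**2 + 3*X*Y*Z - 2*Y**3 - Y**2*Z + 2*Y*Z**2 - 2*Z**3.


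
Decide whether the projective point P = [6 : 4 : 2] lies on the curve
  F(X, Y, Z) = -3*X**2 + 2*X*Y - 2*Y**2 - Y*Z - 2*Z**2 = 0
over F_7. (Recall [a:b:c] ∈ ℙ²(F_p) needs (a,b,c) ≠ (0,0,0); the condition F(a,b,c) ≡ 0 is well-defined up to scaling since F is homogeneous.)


F(6,4,2) ≡ 4 (mod 7); P is NOT on the curve.

Evaluate F(6, 4, 2) term-by-term (mod 7).
  -3*X**2 ↦ -3·36·1·1 = -108
  2*X*Y ↦ 2·6·4·1 = 48
  -2*Y**2 ↦ -2·1·16·1 = -32
  -Y*Z ↦ -1·1·4·2 = -8
  -2*Z**2 ↦ -2·1·1·4 = -8
Sum: F(6, 4, 2) = (-108) + (48) + (-32) + (-8) + (-8) = -108.
Reducing mod 7: -108 ≡ 4 (mod 7).
Since F(a, b, c) ≡ 4 ≠ 0 (mod 7), P does NOT lie on the curve.


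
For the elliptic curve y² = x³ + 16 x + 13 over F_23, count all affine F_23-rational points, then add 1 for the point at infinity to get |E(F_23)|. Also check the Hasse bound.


Affine points = {(0, 6), (0, 17), (4, 7), (4, 16), (6, 7), (6, 16), (7, 10), (7, 13), (8, 3), (8, 20), (9, 9), (9, 14), (10, 0), (11, 5), (11, 18), (12, 1), (12, 22), (13, 7), (13, 16), (16, 8), (16, 15), (17, 0), (19, 0)}; affine count = 23; |E(F_23)| = 24.

Discriminant check: Δ ∝ 4a³ + 27b² = 4·16³ + 27·13² = 4·4096 + 27·169 ≡ 17 (mod 23). Nonzero ⇒ E is nonsingular.
For each x ∈ F_23, compute rhs = x³ + 16·x + 13 mod 23, then count y ∈ F_23 with y² ≡ rhs.
  x = 0: rhs = 13, matching y values: 6, 17 (2 points).
  x = 1: rhs = 7, matching y values: none (0 points).
  x = 2: rhs = 7, matching y values: none (0 points).
  x = 3: rhs = 19, matching y values: none (0 points).
  x = 4: rhs = 3, matching y values: 7, 16 (2 points).
  x = 5: rhs = 11, matching y values: none (0 points).
  x = 6: rhs = 3, matching y values: 7, 16 (2 points).
  x = 7: rhs = 8, matching y values: 10, 13 (2 points).
  x = 8: rhs = 9, matching y values: 3, 20 (2 points).
  x = 9: rhs = 12, matching y values: 9, 14 (2 points).
  x = 10: rhs = 0, matching y values: 0 (1 points).
  x = 11: rhs = 2, matching y values: 5, 18 (2 points).
  x = 12: rhs = 1, matching y values: 1, 22 (2 points).
  x = 13: rhs = 3, matching y values: 7, 16 (2 points).
  x = 14: rhs = 14, matching y values: none (0 points).
  x = 15: rhs = 17, matching y values: none (0 points).
  x = 16: rhs = 18, matching y values: 8, 15 (2 points).
  x = 17: rhs = 0, matching y values: 0 (1 points).
  x = 18: rhs = 15, matching y values: none (0 points).
  x = 19: rhs = 0, matching y values: 0 (1 points).
  x = 20: rhs = 7, matching y values: none (0 points).
  x = 21: rhs = 19, matching y values: none (0 points).
  x = 22: rhs = 19, matching y values: none (0 points).
Total affine count: 23.
Full point count |E(F_23)| = 23 + 1 = 24.
Hasse bound: |24 − (23+1)| = |0| = 0 ≤ 2√23 ≈ 9.5917 ✓.


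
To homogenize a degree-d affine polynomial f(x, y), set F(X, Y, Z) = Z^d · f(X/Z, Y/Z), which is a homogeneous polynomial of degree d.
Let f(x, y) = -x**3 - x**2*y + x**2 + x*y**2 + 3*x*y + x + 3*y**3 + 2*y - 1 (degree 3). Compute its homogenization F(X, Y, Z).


F(X, Y, Z) = -X**3 - X**2*Y + X**2*Z + X*Y**2 + 3*X*Y*Z + X*Z**2 + 3*Y**3 + 2*Y*Z**2 - Z**3

deg(f) = 3.
Substitute x = X/Z, y = Y/Z into f, then multiply by Z^3.
  monomial -1·x^3·y^0 ↦ -1·X^3·Y^0·Z^0.
  monomial -1·x^2·y^1 ↦ -1·X^2·Y^1·Z^0.
  monomial 1·x^2·y^0 ↦ 1·X^2·Y^0·Z^1.
  monomial 1·x^1·y^2 ↦ 1·X^1·Y^2·Z^0.
  monomial 3·x^1·y^1 ↦ 3·X^1·Y^1·Z^1.
  monomial 1·x^1·y^0 ↦ 1·X^1·Y^0·Z^2.
  monomial 3·x^0·y^3 ↦ 3·X^0·Y^3·Z^0.
  monomial 2·x^0·y^1 ↦ 2·X^0·Y^1·Z^2.
  monomial -1·x^0·y^0 ↦ -1·X^0·Y^0·Z^3.
Collecting: F(X, Y, Z) = -X**3 - X**2*Y + X**2*Z + X*Y**2 + 3*X*Y*Z + X*Z**2 + 3*Y**3 + 2*Y*Z**2 - Z**3.


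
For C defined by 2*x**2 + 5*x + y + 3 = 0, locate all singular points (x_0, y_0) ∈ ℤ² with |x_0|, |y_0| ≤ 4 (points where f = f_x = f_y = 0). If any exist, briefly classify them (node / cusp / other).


No singular points in the scanned grid; C is smooth there.

Compute partial derivatives:
  f_x = 4*x + 5.
  f_y = 1.
f_y = 1 is a nonzero constant, so f_y never vanishes: no point (x, y) can satisfy f = f_x = f_y = 0. In particular no (x, y) ∈ {−4, ..., 4}² is singular; the curve is smooth.


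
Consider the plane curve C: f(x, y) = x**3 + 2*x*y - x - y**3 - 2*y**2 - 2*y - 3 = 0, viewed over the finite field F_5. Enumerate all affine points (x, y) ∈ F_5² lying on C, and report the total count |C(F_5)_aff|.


Affine F_5-points: {(2, 4), (4, 1), (4, 3), (4, 4)}; count = 4.

For each of the 25 pairs (x, y) ∈ F_5², evaluate f(x, y) mod 5. Record the zeros.
  x = 0: [0↦2, 1↦2, 2↦2, 3↦1, 4↦3]  zeros at y ∈ ∅
  x = 1: [0↦2, 1↦4, 2↦1, 3↦2, 4↦1]  zeros at y ∈ ∅
  x = 2: [0↦3, 1↦2, 2↦1, 3↦4, 4↦0]  zeros at y ∈ {4}
  x = 3: [0↦1, 1↦2, 2↦3, 3↦3, 4↦1]  zeros at y ∈ ∅
  x = 4: [0↦2, 1↦0, 2↦3, 3↦0, 4↦0]  zeros at y ∈ {1, 3, 4}
Collecting zeros: affine points = {(2, 4), (4, 1), (4, 3), (4, 4)}.
Total count |C(F_5)_aff| = 4.


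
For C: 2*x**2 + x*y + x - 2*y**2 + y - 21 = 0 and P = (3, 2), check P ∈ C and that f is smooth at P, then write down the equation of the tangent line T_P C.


Tangent line at P: 15*x - 4*y - 37 = 0.

Step 1: f(3, 2) = 0, so P lies on C.
Step 2: partial derivatives
  f_x(x, y) = 4*x + y + 1, f_y(x, y) = x - 4*y + 1.
  f_x(P) = 15, f_y(P) = -4 (gradient nonzero, so P is smooth).
Step 3: tangent line at P: 15·(x − 3) + -4·(y − 2) = 0.
Expanding: 15*x - 4*y - 37 = 0.


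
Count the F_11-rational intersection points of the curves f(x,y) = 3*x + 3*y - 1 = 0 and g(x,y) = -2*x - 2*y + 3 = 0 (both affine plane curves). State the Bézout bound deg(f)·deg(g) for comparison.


Common zeros: ∅; count = 0; Bézout bound = 1.

deg(f) = 1, deg(g) = 1, so Bézout bound = 1.
Scan x ∈ F_11. For each x, list the y ∈ F_11 with f(x, y) ≡ 0 and those with g(x, y) ≡ 0 (mod 11); the common zeros in that column are the intersection.
  x = 0: f ≡ 0 at y ∈ {4}; g ≡ 0 at y ∈ {7}; common: ∅.
  x = 1: f ≡ 0 at y ∈ {3}; g ≡ 0 at y ∈ {6}; common: ∅.
  x = 2: f ≡ 0 at y ∈ {2}; g ≡ 0 at y ∈ {5}; common: ∅.
  x = 3: f ≡ 0 at y ∈ {1}; g ≡ 0 at y ∈ {4}; common: ∅.
  x = 4: f ≡ 0 at y ∈ {0}; g ≡ 0 at y ∈ {3}; common: ∅.
  x = 5: f ≡ 0 at y ∈ {10}; g ≡ 0 at y ∈ {2}; common: ∅.
  x = 6: f ≡ 0 at y ∈ {9}; g ≡ 0 at y ∈ {1}; common: ∅.
  x = 7: f ≡ 0 at y ∈ {8}; g ≡ 0 at y ∈ {0}; common: ∅.
  x = 8: f ≡ 0 at y ∈ {7}; g ≡ 0 at y ∈ {10}; common: ∅.
  x = 9: f ≡ 0 at y ∈ {6}; g ≡ 0 at y ∈ {9}; common: ∅.
  x = 10: f ≡ 0 at y ∈ {5}; g ≡ 0 at y ∈ {8}; common: ∅.
Collecting: common zeros = ∅, so the count is 0.
Comparison with the Bézout bound: 0 ≤ 1 = deg(f)·deg(g), as expected for curves with no common component (the affine F_11-count falls short of the bound because intersections may lie at infinity, over extension fields, or carry multiplicity).


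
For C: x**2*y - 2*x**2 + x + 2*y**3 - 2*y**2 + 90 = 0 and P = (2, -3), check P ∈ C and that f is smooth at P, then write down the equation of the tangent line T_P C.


Tangent line at P: -19*x + 70*y + 248 = 0.

Step 1: f(2, -3) = 0, so P lies on C.
Step 2: partial derivatives
  f_x(x, y) = 2*x*y - 4*x + 1, f_y(x, y) = x**2 + 6*y**2 - 4*y.
  f_x(P) = -19, f_y(P) = 70 (gradient nonzero, so P is smooth).
Step 3: tangent line at P: -19·(x − 2) + 70·(y − -3) = 0.
Expanding: -19*x + 70*y + 248 = 0.


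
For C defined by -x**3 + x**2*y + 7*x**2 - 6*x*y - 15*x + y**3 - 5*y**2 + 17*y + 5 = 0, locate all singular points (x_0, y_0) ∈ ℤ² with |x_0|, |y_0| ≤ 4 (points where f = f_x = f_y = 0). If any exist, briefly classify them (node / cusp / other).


Singular points: {(3, 2)}; classification: cusp.

Compute partial derivatives:
  f_x = -3*x**2 + 2*x*y + 14*x - 6*y - 15.
  f_y = x**2 - 6*x + 3*y**2 - 10*y + 17.
Scan x_0 ∈ {−4, ..., 4}. For each x_0, f_y(x_0, y) is a polynomial in y; find its integer roots y ∈ {−4, ..., 4}, then test f_x and f at those candidates.
  x = -4: f_y(-4, y) = 3*y**2 - 10*y + 57; no integer root y with |y| ≤ 4.
  x = -3: f_y(-3, y) = 3*y**2 - 10*y + 44; no integer root y with |y| ≤ 4.
  x = -2: f_y(-2, y) = 3*y**2 - 10*y + 33; no integer root y with |y| ≤ 4.
  x = -1: f_y(-1, y) = 3*y**2 - 10*y + 24; no integer root y with |y| ≤ 4.
  x = 0: f_y(0, y) = 3*y**2 - 10*y + 17; no integer root y with |y| ≤ 4.
  x = 1: f_y(1, y) = 3*y**2 - 10*y + 12; no integer root y with |y| ≤ 4.
  x = 2: f_y(2, y) = 3*y**2 - 10*y + 9; no integer root y with |y| ≤ 4.
  x = 3: f_y(3, y) = 3*y**2 - 10*y + 8; vanishes at y ∈ {2}. (3, 2): f_x = 0, f = 0 — SINGULAR.
  x = 4: f_y(4, y) = 3*y**2 - 10*y + 9; no integer root y with |y| ≤ 4.
Only singular point on the grid: (3, 2).
Classify: substitute x = 3 + u, y = 2 + v and expand: f = -u**3 + u**2*v + v**3 + v**2.
No constant or linear terms (consistent with a singular point). Quadratic part: v**2. Cubic part: -u**3 + u**2*v + v**3.
The quadratic part v**2 is a perfect square, so there is a single (double) tangent line v = 0, i.e. y = 2. Restricting the cubic part to that line (v = 0) leaves -u**3 ≠ 0, so f is not divisible by v and the branch is v² ≈ u**3 to lowest order — this is a cusp.
Classification: cusp.


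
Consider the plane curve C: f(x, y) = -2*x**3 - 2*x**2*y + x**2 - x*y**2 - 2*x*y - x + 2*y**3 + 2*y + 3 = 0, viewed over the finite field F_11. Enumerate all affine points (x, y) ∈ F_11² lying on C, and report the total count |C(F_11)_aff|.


Affine F_11-points: {(1, 1), (1, 6), (1, 10), (2, 0), (4, 3), (5, 10), (6, 9), (8, 2), (9, 6), (10, 8)}; count = 10.

For each of the 121 pairs (x, y) ∈ F_11², evaluate f(x, y) mod 11. Record the zeros.
  x = 0: [0↦3, 1↦7, 2↦1, 3↦8, 4↦7, 5↦10, 6↦7, 7↦10, 8↦9, 9↦5, 10↦10]  zeros at y ∈ ∅
  x = 1: [0↦1, 1↦0, 2↦9, 3↦7, 4↦6, 5↦7, 6↦0, 7↦8, 8↦10, 9↦7, 10↦0]  zeros at y ∈ {1, 6, 10}
  x = 2: [0↦0, 1↦1, 2↦10, 3↦6, 4↦1, 5↦7, 6↦3, 7↦1, 8↦2, 9↦7, 10↦6]  zeros at y ∈ {0}
  x = 3: [0↦10, 1↦9, 2↦3, 3↦4, 4↦2, 5↦9, 6↦4, 7↦10, 8↦6, 9↦4, 10↦5]  zeros at y ∈ ∅
  x = 4: [0↦8, 1↦1, 2↦9, 3↦0, 4↦8, 5↦1, 6↦2, 7↦1, 8↦10, 9↦8, 10↦7]  zeros at y ∈ {3}
  x = 5: [0↦4, 1↦9, 2↦5, 3↦4, 4↦7, 5↦4, 6↦7, 7↦6, 8↦2, 9↦7, 10↦0]  zeros at y ∈ {10}
  x = 6: [0↦8, 1↦10, 2↦1, 3↦4, 4↦9, 5↦6, 6↦7, 7↦2, 8↦3, 9↦0, 10↦5]  zeros at y ∈ {9}
  x = 7: [0↦8, 1↦3, 2↦7, 3↦10, 4↦2, 5↦6, 6↦1, 7↦10, 8↦1, 9↦8, 10↦10]  zeros at y ∈ ∅
  x = 8: [0↦3, 1↦9, 2↦0, 3↦10, 4↦7, 5↦3, 6↦10, 7↦7, 8↦6, 9↦8, 10↦3]  zeros at y ∈ {2}
  x = 9: [0↦3, 1↦5, 2↦1, 3↦3, 4↦1, 5↦7, 6↦0, 7↦3, 8↦6, 9↦10, 10↦5]  zeros at y ∈ {6}
  x = 10: [0↦7, 1↦1, 2↦9, 3↦10, 4↦5, 5↦6, 6↦3, 7↦8, 8↦0, 9↦2, 10↦4]  zeros at y ∈ {8}
Collecting zeros: affine points = {(1, 1), (1, 6), (1, 10), (2, 0), (4, 3), (5, 10), (6, 9), (8, 2), (9, 6), (10, 8)}.
Total count |C(F_11)_aff| = 10.


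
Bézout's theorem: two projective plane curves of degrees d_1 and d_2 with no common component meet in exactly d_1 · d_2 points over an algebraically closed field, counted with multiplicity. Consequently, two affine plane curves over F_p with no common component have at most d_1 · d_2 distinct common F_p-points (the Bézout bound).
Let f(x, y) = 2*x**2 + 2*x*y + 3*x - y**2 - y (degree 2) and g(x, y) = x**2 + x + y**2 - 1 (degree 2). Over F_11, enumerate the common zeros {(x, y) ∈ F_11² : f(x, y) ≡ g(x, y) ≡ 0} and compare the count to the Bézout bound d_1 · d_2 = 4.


Common zeros: {(0, 10)}; count = 1; Bézout bound = 4.

deg(f) = 2, deg(g) = 2, so Bézout bound = 4.
Scan x ∈ F_11. For each x, list the y ∈ F_11 with f(x, y) ≡ 0 and those with g(x, y) ≡ 0 (mod 11); the common zeros in that column are the intersection.
  x = 0: f ≡ 0 at y ∈ {0, 10}; g ≡ 0 at y ∈ {1, 10}; common: {10}.
  x = 1: f ≡ 0 at y ∈ ∅; g ≡ 0 at y ∈ ∅; common: ∅.
  x = 2: f ≡ 0 at y ∈ ∅; g ≡ 0 at y ∈ ∅; common: ∅.
  x = 3: f ≡ 0 at y ∈ {2, 3}; g ≡ 0 at y ∈ {0}; common: ∅.
  x = 4: f ≡ 0 at y ∈ {0, 7}; g ≡ 0 at y ∈ {5, 6}; common: ∅.
  x = 5: f ≡ 0 at y ∈ {10}; g ≡ 0 at y ∈ {2, 9}; common: ∅.
  x = 6: f ≡ 0 at y ∈ ∅; g ≡ 0 at y ∈ {5, 6}; common: ∅.
  x = 7: f ≡ 0 at y ∈ ∅; g ≡ 0 at y ∈ {0}; common: ∅.
  x = 8: f ≡ 0 at y ∈ ∅; g ≡ 0 at y ∈ ∅; common: ∅.
  x = 9: f ≡ 0 at y ∈ {3}; g ≡ 0 at y ∈ ∅; common: ∅.
  x = 10: f ≡ 0 at y ∈ {2, 6}; g ≡ 0 at y ∈ {1, 10}; common: ∅.
Collecting: common zeros = {(0, 10)}, so the count is 1.
Comparison with the Bézout bound: 1 ≤ 4 = deg(f)·deg(g), as expected for curves with no common component (the affine F_11-count falls short of the bound because intersections may lie at infinity, over extension fields, or carry multiplicity).


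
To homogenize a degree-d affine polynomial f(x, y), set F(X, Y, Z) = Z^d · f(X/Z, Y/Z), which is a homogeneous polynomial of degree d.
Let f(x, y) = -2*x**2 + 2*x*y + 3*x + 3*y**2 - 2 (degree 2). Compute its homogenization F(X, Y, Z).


F(X, Y, Z) = -2*X**2 + 2*X*Y + 3*X*Z + 3*Y**2 - 2*Z**2

deg(f) = 2.
Substitute x = X/Z, y = Y/Z into f, then multiply by Z^2.
  monomial -2·x^2·y^0 ↦ -2·X^2·Y^0·Z^0.
  monomial 2·x^1·y^1 ↦ 2·X^1·Y^1·Z^0.
  monomial 3·x^1·y^0 ↦ 3·X^1·Y^0·Z^1.
  monomial 3·x^0·y^2 ↦ 3·X^0·Y^2·Z^0.
  monomial -2·x^0·y^0 ↦ -2·X^0·Y^0·Z^2.
Collecting: F(X, Y, Z) = -2*X**2 + 2*X*Y + 3*X*Z + 3*Y**2 - 2*Z**2.


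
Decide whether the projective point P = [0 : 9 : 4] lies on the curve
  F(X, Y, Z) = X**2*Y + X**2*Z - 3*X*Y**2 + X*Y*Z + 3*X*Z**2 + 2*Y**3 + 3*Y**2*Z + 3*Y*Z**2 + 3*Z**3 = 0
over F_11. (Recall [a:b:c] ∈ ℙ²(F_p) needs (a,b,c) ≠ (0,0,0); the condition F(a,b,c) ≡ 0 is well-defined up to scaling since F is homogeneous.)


F(0,9,4) ≡ 7 (mod 11); P is NOT on the curve.

Evaluate F(0, 9, 4) term-by-term (mod 11).
  X**2*Y ↦ 1·0·9·1 = 0
  X**2*Z ↦ 1·0·1·4 = 0
  -3*X*Y**2 ↦ -3·0·81·1 = 0
  X*Y*Z ↦ 1·0·9·4 = 0
  3*X*Z**2 ↦ 3·0·1·16 = 0
  2*Y**3 ↦ 2·1·729·1 = 1458
  3*Y**2*Z ↦ 3·1·81·4 = 972
  3*Y*Z**2 ↦ 3·1·9·16 = 432
  3*Z**3 ↦ 3·1·1·64 = 192
Sum: F(0, 9, 4) = (0) + (0) + (0) + (0) + (0) + (1458) + (972) + (432) + (192) = 3054.
Reducing mod 11: 3054 ≡ 7 (mod 11).
Since F(a, b, c) ≡ 7 ≠ 0 (mod 11), P does NOT lie on the curve.


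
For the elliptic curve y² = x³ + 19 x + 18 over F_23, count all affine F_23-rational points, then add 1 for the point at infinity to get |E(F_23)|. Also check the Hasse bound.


Affine points = {(0, 8), (0, 15), (2, 8), (2, 15), (5, 10), (5, 13), (6, 7), (6, 16), (10, 9), (10, 14), (13, 1), (13, 22), (16, 5), (16, 18), (19, 4), (19, 19), (20, 7), (20, 16), (21, 8), (21, 15)}; affine count = 20; |E(F_23)| = 21.

Discriminant check: Δ ∝ 4a³ + 27b² = 4·19³ + 27·18² = 4·6859 + 27·324 ≡ 5 (mod 23). Nonzero ⇒ E is nonsingular.
For each x ∈ F_23, compute rhs = x³ + 19·x + 18 mod 23, then count y ∈ F_23 with y² ≡ rhs.
  x = 0: rhs = 18, matching y values: 8, 15 (2 points).
  x = 1: rhs = 15, matching y values: none (0 points).
  x = 2: rhs = 18, matching y values: 8, 15 (2 points).
  x = 3: rhs = 10, matching y values: none (0 points).
  x = 4: rhs = 20, matching y values: none (0 points).
  x = 5: rhs = 8, matching y values: 10, 13 (2 points).
  x = 6: rhs = 3, matching y values: 7, 16 (2 points).
  x = 7: rhs = 11, matching y values: none (0 points).
  x = 8: rhs = 15, matching y values: none (0 points).
  x = 9: rhs = 21, matching y values: none (0 points).
  x = 10: rhs = 12, matching y values: 9, 14 (2 points).
  x = 11: rhs = 17, matching y values: none (0 points).
  x = 12: rhs = 19, matching y values: none (0 points).
  x = 13: rhs = 1, matching y values: 1, 22 (2 points).
  x = 14: rhs = 15, matching y values: none (0 points).
  x = 15: rhs = 21, matching y values: none (0 points).
  x = 16: rhs = 2, matching y values: 5, 18 (2 points).
  x = 17: rhs = 10, matching y values: none (0 points).
  x = 18: rhs = 5, matching y values: none (0 points).
  x = 19: rhs = 16, matching y values: 4, 19 (2 points).
  x = 20: rhs = 3, matching y values: 7, 16 (2 points).
  x = 21: rhs = 18, matching y values: 8, 15 (2 points).
  x = 22: rhs = 21, matching y values: none (0 points).
Total affine count: 20.
Full point count |E(F_23)| = 20 + 1 = 21.
Hasse bound: |21 − (23+1)| = |-3| = 3 ≤ 2√23 ≈ 9.5917 ✓.


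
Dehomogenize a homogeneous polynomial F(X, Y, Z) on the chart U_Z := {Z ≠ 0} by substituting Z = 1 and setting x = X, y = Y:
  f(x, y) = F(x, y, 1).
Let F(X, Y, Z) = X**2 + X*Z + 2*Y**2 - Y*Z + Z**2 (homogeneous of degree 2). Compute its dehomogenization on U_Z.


f(x, y) = x**2 + x + 2*y**2 - y + 1

On U_Z we set Z = 1. Each monomial c·X^i·Y^j·Z^k in F becomes c·x^i·y^j·1^k = c·x^i·y^j.
Substituting Z = 1: F(X, Y, 1) = x**2 + x + 2*y**2 - y + 1.
Note: deg(f) ≤ deg(F) = 2; strict inequality happens when F is divisible by Z (lost terms).


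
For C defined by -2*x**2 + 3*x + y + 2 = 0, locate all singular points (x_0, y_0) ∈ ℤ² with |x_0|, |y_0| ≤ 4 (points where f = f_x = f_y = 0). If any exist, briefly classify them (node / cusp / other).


No singular points in the scanned grid; C is smooth there.

Compute partial derivatives:
  f_x = 3 - 4*x.
  f_y = 1.
f_y = 1 is a nonzero constant, so f_y never vanishes: no point (x, y) can satisfy f = f_x = f_y = 0. In particular no (x, y) ∈ {−4, ..., 4}² is singular; the curve is smooth.


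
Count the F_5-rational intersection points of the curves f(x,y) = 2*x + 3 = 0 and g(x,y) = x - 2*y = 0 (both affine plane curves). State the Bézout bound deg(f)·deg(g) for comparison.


Common zeros: {(1, 3)}; count = 1; Bézout bound = 1.

deg(f) = 1, deg(g) = 1, so Bézout bound = 1.
Scan x ∈ F_5. For each x, list the y ∈ F_5 with f(x, y) ≡ 0 and those with g(x, y) ≡ 0 (mod 5); the common zeros in that column are the intersection.
  x = 0: f ≡ 0 at y ∈ ∅; g ≡ 0 at y ∈ {0}; common: ∅.
  x = 1: f ≡ 0 at y ∈ {0, 1, 2, 3, 4}; g ≡ 0 at y ∈ {3}; common: {3}.
  x = 2: f ≡ 0 at y ∈ ∅; g ≡ 0 at y ∈ {1}; common: ∅.
  x = 3: f ≡ 0 at y ∈ ∅; g ≡ 0 at y ∈ {4}; common: ∅.
  x = 4: f ≡ 0 at y ∈ ∅; g ≡ 0 at y ∈ {2}; common: ∅.
Collecting: common zeros = {(1, 3)}, so the count is 1.
Comparison with the Bézout bound: 1 ≤ 1 = deg(f)·deg(g), as expected for curves with no common component (the bound is attained).


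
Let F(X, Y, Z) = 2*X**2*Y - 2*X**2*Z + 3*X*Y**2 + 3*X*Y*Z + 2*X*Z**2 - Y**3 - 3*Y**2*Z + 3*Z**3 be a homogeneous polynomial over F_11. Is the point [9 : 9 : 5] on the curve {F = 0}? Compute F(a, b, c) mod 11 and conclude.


F(9,9,5) ≡ 5 (mod 11); P is NOT on the curve.

Evaluate F(9, 9, 5) term-by-term (mod 11).
  2*X**2*Y ↦ 2·81·9·1 = 1458
  -2*X**2*Z ↦ -2·81·1·5 = -810
  3*X*Y**2 ↦ 3·9·81·1 = 2187
  3*X*Y*Z ↦ 3·9·9·5 = 1215
  2*X*Z**2 ↦ 2·9·1·25 = 450
  -Y**3 ↦ -1·1·729·1 = -729
  -3*Y**2*Z ↦ -3·1·81·5 = -1215
  3*Z**3 ↦ 3·1·1·125 = 375
Sum: F(9, 9, 5) = (1458) + (-810) + (2187) + (1215) + (450) + (-729) + (-1215) + (375) = 2931.
Reducing mod 11: 2931 ≡ 5 (mod 11).
Since F(a, b, c) ≡ 5 ≠ 0 (mod 11), P does NOT lie on the curve.


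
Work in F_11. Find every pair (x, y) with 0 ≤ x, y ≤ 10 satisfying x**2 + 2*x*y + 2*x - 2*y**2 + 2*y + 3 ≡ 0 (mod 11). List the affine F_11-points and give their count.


Affine F_11-points: {(1, 3), (1, 10), (2, 0), (2, 3), (7, 0), (7, 8), (8, 1), (8, 8), (10, 1), (10, 10)}; count = 10.

For each of the 121 pairs (x, y) ∈ F_11², evaluate f(x, y) mod 11. Record the zeros.
  x = 0: [0↦3, 1↦3, 2↦10, 3↦2, 4↦1, 5↦7, 6↦9, 7↦7, 8↦1, 9↦2, 10↦10]  zeros at y ∈ ∅
  x = 1: [0↦6, 1↦8, 2↦6, 3↦0, 4↦1, 5↦9, 6↦2, 7↦2, 8↦9, 9↦1, 10↦0]  zeros at y ∈ {3, 10}
  x = 2: [0↦0, 1↦4, 2↦4, 3↦0, 4↦3, 5↦2, 6↦8, 7↦10, 8↦8, 9↦2, 10↦3]  zeros at y ∈ {0, 3}
  x = 3: [0↦7, 1↦2, 2↦4, 3↦2, 4↦7, 5↦8, 6↦5, 7↦9, 8↦9, 9↦5, 10↦8]  zeros at y ∈ ∅
  x = 4: [0↦5, 1↦2, 2↦6, 3↦6, 4↦2, 5↦5, 6↦4, 7↦10, 8↦1, 9↦10, 10↦4]  zeros at y ∈ ∅
  x = 5: [0↦5, 1↦4, 2↦10, 3↦1, 4↦10, 5↦4, 6↦5, 7↦2, 8↦6, 9↦6, 10↦2]  zeros at y ∈ ∅
  x = 6: [0↦7, 1↦8, 2↦5, 3↦9, 4↦9, 5↦5, 6↦8, 7↦7, 8↦2, 9↦4, 10↦2]  zeros at y ∈ ∅
  x = 7: [0↦0, 1↦3, 2↦2, 3↦8, 4↦10, 5↦8, 6↦2, 7↦3, 8↦0, 9↦4, 10↦4]  zeros at y ∈ {0, 8}
  x = 8: [0↦6, 1↦0, 2↦1, 3↦9, 4↦2, 5↦2, 6↦9, 7↦1, 8↦0, 9↦6, 10↦8]  zeros at y ∈ {1, 8}
  x = 9: [0↦3, 1↦10, 2↦2, 3↦1, 4↦7, 5↦9, 6↦7, 7↦1, 8↦2, 9↦10, 10↦3]  zeros at y ∈ ∅
  x = 10: [0↦2, 1↦0, 2↦5, 3↦6, 4↦3, 5↦7, 6↦7, 7↦3, 8↦6, 9↦5, 10↦0]  zeros at y ∈ {1, 10}
Collecting zeros: affine points = {(1, 3), (1, 10), (2, 0), (2, 3), (7, 0), (7, 8), (8, 1), (8, 8), (10, 1), (10, 10)}.
Total count |C(F_11)_aff| = 10.


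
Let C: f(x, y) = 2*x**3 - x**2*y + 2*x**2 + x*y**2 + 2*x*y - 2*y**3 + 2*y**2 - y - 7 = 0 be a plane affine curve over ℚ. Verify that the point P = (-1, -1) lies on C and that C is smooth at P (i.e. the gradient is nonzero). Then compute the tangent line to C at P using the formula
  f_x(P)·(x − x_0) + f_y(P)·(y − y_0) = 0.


Tangent line at P: -x - 12*y - 13 = 0.

Step 1: f(-1, -1) = 0, so P lies on C.
Step 2: partial derivatives
  f_x(x, y) = 6*x**2 - 2*x*y + 4*x + y**2 + 2*y, f_y(x, y) = -x**2 + 2*x*y + 2*x - 6*y**2 + 4*y - 1.
  f_x(P) = -1, f_y(P) = -12 (gradient nonzero, so P is smooth).
Step 3: tangent line at P: -1·(x − -1) + -12·(y − -1) = 0.
Expanding: -x - 12*y - 13 = 0.


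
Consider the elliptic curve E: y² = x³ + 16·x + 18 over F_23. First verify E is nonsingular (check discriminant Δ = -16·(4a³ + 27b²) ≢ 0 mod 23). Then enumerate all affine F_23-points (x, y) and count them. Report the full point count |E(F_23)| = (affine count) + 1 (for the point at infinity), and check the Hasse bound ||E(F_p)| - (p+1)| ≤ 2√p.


Affine points = {(0, 8), (0, 15), (1, 9), (1, 14), (2, 9), (2, 14), (3, 1), (3, 22), (4, 10), (4, 13), (5, 4), (5, 19), (6, 10), (6, 13), (7, 6), (7, 17), (12, 11), (12, 12), (13, 10), (13, 13), (16, 0), (20, 9), (20, 14), (21, 1), (21, 22), (22, 1), (22, 22)}; affine count = 27; |E(F_23)| = 28.

Discriminant check: Δ ∝ 4a³ + 27b² = 4·16³ + 27·18² = 4·4096 + 27·324 ≡ 16 (mod 23). Nonzero ⇒ E is nonsingular.
For each x ∈ F_23, compute rhs = x³ + 16·x + 18 mod 23, then count y ∈ F_23 with y² ≡ rhs.
  x = 0: rhs = 18, matching y values: 8, 15 (2 points).
  x = 1: rhs = 12, matching y values: 9, 14 (2 points).
  x = 2: rhs = 12, matching y values: 9, 14 (2 points).
  x = 3: rhs = 1, matching y values: 1, 22 (2 points).
  x = 4: rhs = 8, matching y values: 10, 13 (2 points).
  x = 5: rhs = 16, matching y values: 4, 19 (2 points).
  x = 6: rhs = 8, matching y values: 10, 13 (2 points).
  x = 7: rhs = 13, matching y values: 6, 17 (2 points).
  x = 8: rhs = 14, matching y values: none (0 points).
  x = 9: rhs = 17, matching y values: none (0 points).
  x = 10: rhs = 5, matching y values: none (0 points).
  x = 11: rhs = 7, matching y values: none (0 points).
  x = 12: rhs = 6, matching y values: 11, 12 (2 points).
  x = 13: rhs = 8, matching y values: 10, 13 (2 points).
  x = 14: rhs = 19, matching y values: none (0 points).
  x = 15: rhs = 22, matching y values: none (0 points).
  x = 16: rhs = 0, matching y values: 0 (1 points).
  x = 17: rhs = 5, matching y values: none (0 points).
  x = 18: rhs = 20, matching y values: none (0 points).
  x = 19: rhs = 5, matching y values: none (0 points).
  x = 20: rhs = 12, matching y values: 9, 14 (2 points).
  x = 21: rhs = 1, matching y values: 1, 22 (2 points).
  x = 22: rhs = 1, matching y values: 1, 22 (2 points).
Total affine count: 27.
Full point count |E(F_23)| = 27 + 1 = 28.
Hasse bound: |28 − (23+1)| = |4| = 4 ≤ 2√23 ≈ 9.5917 ✓.


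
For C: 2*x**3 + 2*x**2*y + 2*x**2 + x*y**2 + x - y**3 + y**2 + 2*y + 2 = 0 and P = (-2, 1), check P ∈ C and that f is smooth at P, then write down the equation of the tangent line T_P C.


Tangent line at P: 10*x + 5*y + 15 = 0.

Step 1: f(-2, 1) = 0, so P lies on C.
Step 2: partial derivatives
  f_x(x, y) = 6*x**2 + 4*x*y + 4*x + y**2 + 1, f_y(x, y) = 2*x**2 + 2*x*y - 3*y**2 + 2*y + 2.
  f_x(P) = 10, f_y(P) = 5 (gradient nonzero, so P is smooth).
Step 3: tangent line at P: 10·(x − -2) + 5·(y − 1) = 0.
Expanding: 10*x + 5*y + 15 = 0.


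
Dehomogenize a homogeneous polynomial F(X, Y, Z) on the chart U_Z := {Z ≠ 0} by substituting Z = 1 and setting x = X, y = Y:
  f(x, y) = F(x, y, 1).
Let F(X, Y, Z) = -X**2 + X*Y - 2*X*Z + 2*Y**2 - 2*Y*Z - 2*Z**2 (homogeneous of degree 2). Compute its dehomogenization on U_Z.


f(x, y) = -x**2 + x*y - 2*x + 2*y**2 - 2*y - 2

On U_Z we set Z = 1. Each monomial c·X^i·Y^j·Z^k in F becomes c·x^i·y^j·1^k = c·x^i·y^j.
Substituting Z = 1: F(X, Y, 1) = -x**2 + x*y - 2*x + 2*y**2 - 2*y - 2.
Note: deg(f) ≤ deg(F) = 2; strict inequality happens when F is divisible by Z (lost terms).


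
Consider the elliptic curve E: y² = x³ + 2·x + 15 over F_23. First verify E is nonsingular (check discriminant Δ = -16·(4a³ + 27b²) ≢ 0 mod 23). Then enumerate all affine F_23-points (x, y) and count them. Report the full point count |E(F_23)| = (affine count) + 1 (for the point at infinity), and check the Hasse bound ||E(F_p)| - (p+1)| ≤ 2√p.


Affine points = {(1, 8), (1, 15), (2, 2), (2, 21), (3, 5), (3, 18), (4, 8), (4, 15), (5, 9), (5, 14), (6, 6), (6, 17), (7, 2), (7, 21), (9, 7), (9, 16), (10, 0), (14, 2), (14, 21), (15, 4), (15, 19), (16, 7), (16, 16), (18, 8), (18, 15), (19, 9), (19, 14), (21, 7), (21, 16), (22, 9), (22, 14)}; affine count = 31; |E(F_23)| = 32.

Discriminant check: Δ ∝ 4a³ + 27b² = 4·2³ + 27·15² = 4·8 + 27·225 ≡ 12 (mod 23). Nonzero ⇒ E is nonsingular.
For each x ∈ F_23, compute rhs = x³ + 2·x + 15 mod 23, then count y ∈ F_23 with y² ≡ rhs.
  x = 0: rhs = 15, matching y values: none (0 points).
  x = 1: rhs = 18, matching y values: 8, 15 (2 points).
  x = 2: rhs = 4, matching y values: 2, 21 (2 points).
  x = 3: rhs = 2, matching y values: 5, 18 (2 points).
  x = 4: rhs = 18, matching y values: 8, 15 (2 points).
  x = 5: rhs = 12, matching y values: 9, 14 (2 points).
  x = 6: rhs = 13, matching y values: 6, 17 (2 points).
  x = 7: rhs = 4, matching y values: 2, 21 (2 points).
  x = 8: rhs = 14, matching y values: none (0 points).
  x = 9: rhs = 3, matching y values: 7, 16 (2 points).
  x = 10: rhs = 0, matching y values: 0 (1 points).
  x = 11: rhs = 11, matching y values: none (0 points).
  x = 12: rhs = 19, matching y values: none (0 points).
  x = 13: rhs = 7, matching y values: none (0 points).
  x = 14: rhs = 4, matching y values: 2, 21 (2 points).
  x = 15: rhs = 16, matching y values: 4, 19 (2 points).
  x = 16: rhs = 3, matching y values: 7, 16 (2 points).
  x = 17: rhs = 17, matching y values: none (0 points).
  x = 18: rhs = 18, matching y values: 8, 15 (2 points).
  x = 19: rhs = 12, matching y values: 9, 14 (2 points).
  x = 20: rhs = 5, matching y values: none (0 points).
  x = 21: rhs = 3, matching y values: 7, 16 (2 points).
  x = 22: rhs = 12, matching y values: 9, 14 (2 points).
Total affine count: 31.
Full point count |E(F_23)| = 31 + 1 = 32.
Hasse bound: |32 − (23+1)| = |8| = 8 ≤ 2√23 ≈ 9.5917 ✓.


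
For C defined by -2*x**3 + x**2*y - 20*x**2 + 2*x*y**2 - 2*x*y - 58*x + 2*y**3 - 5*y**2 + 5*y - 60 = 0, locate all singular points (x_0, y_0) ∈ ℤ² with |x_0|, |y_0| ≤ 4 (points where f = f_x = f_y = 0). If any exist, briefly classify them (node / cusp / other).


Singular points: {(-3, 2)}; classification: cusp.

Compute partial derivatives:
  f_x = -6*x**2 + 2*x*y - 40*x + 2*y**2 - 2*y - 58.
  f_y = x**2 + 4*x*y - 2*x + 6*y**2 - 10*y + 5.
Scan x_0 ∈ {−4, ..., 4}. For each x_0, f_y(x_0, y) is a polynomial in y; find its integer roots y ∈ {−4, ..., 4}, then test f_x and f at those candidates.
  x = -4: f_y(-4, y) = 6*y**2 - 26*y + 29; no integer root y with |y| ≤ 4.
  x = -3: f_y(-3, y) = 6*y**2 - 22*y + 20; vanishes at y ∈ {2}. (-3, 2): f_x = 0, f = 0 — SINGULAR.
  x = -2: f_y(-2, y) = 6*y**2 - 18*y + 13; no integer root y with |y| ≤ 4.
  x = -1: f_y(-1, y) = 6*y**2 - 14*y + 8; vanishes at y ∈ {1}. (-1, 1): f_x = -26 ≠ 0.
  x = 0: f_y(0, y) = 6*y**2 - 10*y + 5; no integer root y with |y| ≤ 4.
  x = 1: f_y(1, y) = 6*y**2 - 6*y + 4; no integer root y with |y| ≤ 4.
  x = 2: f_y(2, y) = 6*y**2 - 2*y + 5; no integer root y with |y| ≤ 4.
  x = 3: f_y(3, y) = 6*y**2 + 2*y + 8; no integer root y with |y| ≤ 4.
  x = 4: f_y(4, y) = 6*y**2 + 6*y + 13; no integer root y with |y| ≤ 4.
Only singular point on the grid: (-3, 2).
Classify: substitute x = -3 + u, y = 2 + v and expand: f = -2*u**3 + u**2*v + 2*u*v**2 + 2*v**3 + v**2.
No constant or linear terms (consistent with a singular point). Quadratic part: v**2. Cubic part: -2*u**3 + u**2*v + 2*u*v**2 + 2*v**3.
The quadratic part v**2 is a perfect square, so there is a single (double) tangent line v = 0, i.e. y = 2. Restricting the cubic part to that line (v = 0) leaves -2*u**3 ≠ 0, so f is not divisible by v and the branch is v² ≈ 2*u**3 to lowest order — this is a cusp.
Classification: cusp.


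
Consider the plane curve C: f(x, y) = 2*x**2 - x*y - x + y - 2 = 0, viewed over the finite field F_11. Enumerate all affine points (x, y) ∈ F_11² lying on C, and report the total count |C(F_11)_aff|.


Affine F_11-points: {(0, 2), (2, 4), (3, 1), (4, 5), (5, 8), (6, 4), (7, 2), (8, 9), (9, 1), (10, 5)}; count = 10.

For each of the 121 pairs (x, y) ∈ F_11², evaluate f(x, y) mod 11. Record the zeros.
  x = 0: [0↦9, 1↦10, 2↦0, 3↦1, 4↦2, 5↦3, 6↦4, 7↦5, 8↦6, 9↦7, 10↦8]  zeros at y ∈ {2}
  x = 1: [0↦10, 1↦10, 2↦10, 3↦10, 4↦10, 5↦10, 6↦10, 7↦10, 8↦10, 9↦10, 10↦10]  zeros at y ∈ ∅
  x = 2: [0↦4, 1↦3, 2↦2, 3↦1, 4↦0, 5↦10, 6↦9, 7↦8, 8↦7, 9↦6, 10↦5]  zeros at y ∈ {4}
  x = 3: [0↦2, 1↦0, 2↦9, 3↦7, 4↦5, 5↦3, 6↦1, 7↦10, 8↦8, 9↦6, 10↦4]  zeros at y ∈ {1}
  x = 4: [0↦4, 1↦1, 2↦9, 3↦6, 4↦3, 5↦0, 6↦8, 7↦5, 8↦2, 9↦10, 10↦7]  zeros at y ∈ {5}
  x = 5: [0↦10, 1↦6, 2↦2, 3↦9, 4↦5, 5↦1, 6↦8, 7↦4, 8↦0, 9↦7, 10↦3]  zeros at y ∈ {8}
  x = 6: [0↦9, 1↦4, 2↦10, 3↦5, 4↦0, 5↦6, 6↦1, 7↦7, 8↦2, 9↦8, 10↦3]  zeros at y ∈ {4}
  x = 7: [0↦1, 1↦6, 2↦0, 3↦5, 4↦10, 5↦4, 6↦9, 7↦3, 8↦8, 9↦2, 10↦7]  zeros at y ∈ {2}
  x = 8: [0↦8, 1↦1, 2↦5, 3↦9, 4↦2, 5↦6, 6↦10, 7↦3, 8↦7, 9↦0, 10↦4]  zeros at y ∈ {9}
  x = 9: [0↦8, 1↦0, 2↦3, 3↦6, 4↦9, 5↦1, 6↦4, 7↦7, 8↦10, 9↦2, 10↦5]  zeros at y ∈ {1}
  x = 10: [0↦1, 1↦3, 2↦5, 3↦7, 4↦9, 5↦0, 6↦2, 7↦4, 8↦6, 9↦8, 10↦10]  zeros at y ∈ {5}
Collecting zeros: affine points = {(0, 2), (2, 4), (3, 1), (4, 5), (5, 8), (6, 4), (7, 2), (8, 9), (9, 1), (10, 5)}.
Total count |C(F_11)_aff| = 10.


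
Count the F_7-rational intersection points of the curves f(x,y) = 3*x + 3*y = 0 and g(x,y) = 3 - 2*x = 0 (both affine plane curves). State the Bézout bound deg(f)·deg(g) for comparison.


Common zeros: {(5, 2)}; count = 1; Bézout bound = 1.

deg(f) = 1, deg(g) = 1, so Bézout bound = 1.
Scan x ∈ F_7. For each x, list the y ∈ F_7 with f(x, y) ≡ 0 and those with g(x, y) ≡ 0 (mod 7); the common zeros in that column are the intersection.
  x = 0: f ≡ 0 at y ∈ {0}; g ≡ 0 at y ∈ ∅; common: ∅.
  x = 1: f ≡ 0 at y ∈ {6}; g ≡ 0 at y ∈ ∅; common: ∅.
  x = 2: f ≡ 0 at y ∈ {5}; g ≡ 0 at y ∈ ∅; common: ∅.
  x = 3: f ≡ 0 at y ∈ {4}; g ≡ 0 at y ∈ ∅; common: ∅.
  x = 4: f ≡ 0 at y ∈ {3}; g ≡ 0 at y ∈ ∅; common: ∅.
  x = 5: f ≡ 0 at y ∈ {2}; g ≡ 0 at y ∈ {0, 1, 2, 3, 4, 5, 6}; common: {2}.
  x = 6: f ≡ 0 at y ∈ {1}; g ≡ 0 at y ∈ ∅; common: ∅.
Collecting: common zeros = {(5, 2)}, so the count is 1.
Comparison with the Bézout bound: 1 ≤ 1 = deg(f)·deg(g), as expected for curves with no common component (the bound is attained).


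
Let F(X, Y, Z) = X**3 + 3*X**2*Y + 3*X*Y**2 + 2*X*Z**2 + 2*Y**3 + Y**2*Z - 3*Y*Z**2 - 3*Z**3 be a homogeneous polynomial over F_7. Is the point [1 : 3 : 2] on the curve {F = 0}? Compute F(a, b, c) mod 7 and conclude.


F(1,3,2) ≡ 1 (mod 7); P is NOT on the curve.

Evaluate F(1, 3, 2) term-by-term (mod 7).
  X**3 ↦ 1·1·1·1 = 1
  3*X**2*Y ↦ 3·1·3·1 = 9
  3*X*Y**2 ↦ 3·1·9·1 = 27
  2*X*Z**2 ↦ 2·1·1·4 = 8
  2*Y**3 ↦ 2·1·27·1 = 54
  Y**2*Z ↦ 1·1·9·2 = 18
  -3*Y*Z**2 ↦ -3·1·3·4 = -36
  -3*Z**3 ↦ -3·1·1·8 = -24
Sum: F(1, 3, 2) = (1) + (9) + (27) + (8) + (54) + (18) + (-36) + (-24) = 57.
Reducing mod 7: 57 ≡ 1 (mod 7).
Since F(a, b, c) ≡ 1 ≠ 0 (mod 7), P does NOT lie on the curve.


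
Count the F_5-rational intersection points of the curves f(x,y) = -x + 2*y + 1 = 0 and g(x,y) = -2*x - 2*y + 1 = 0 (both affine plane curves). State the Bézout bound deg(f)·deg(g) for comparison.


Common zeros: {(4, 4)}; count = 1; Bézout bound = 1.

deg(f) = 1, deg(g) = 1, so Bézout bound = 1.
Scan x ∈ F_5. For each x, list the y ∈ F_5 with f(x, y) ≡ 0 and those with g(x, y) ≡ 0 (mod 5); the common zeros in that column are the intersection.
  x = 0: f ≡ 0 at y ∈ {2}; g ≡ 0 at y ∈ {3}; common: ∅.
  x = 1: f ≡ 0 at y ∈ {0}; g ≡ 0 at y ∈ {2}; common: ∅.
  x = 2: f ≡ 0 at y ∈ {3}; g ≡ 0 at y ∈ {1}; common: ∅.
  x = 3: f ≡ 0 at y ∈ {1}; g ≡ 0 at y ∈ {0}; common: ∅.
  x = 4: f ≡ 0 at y ∈ {4}; g ≡ 0 at y ∈ {4}; common: {4}.
Collecting: common zeros = {(4, 4)}, so the count is 1.
Comparison with the Bézout bound: 1 ≤ 1 = deg(f)·deg(g), as expected for curves with no common component (the bound is attained).


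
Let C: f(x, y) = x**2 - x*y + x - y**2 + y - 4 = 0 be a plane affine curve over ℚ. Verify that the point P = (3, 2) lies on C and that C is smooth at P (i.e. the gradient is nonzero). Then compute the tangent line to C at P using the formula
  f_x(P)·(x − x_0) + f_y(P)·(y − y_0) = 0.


Tangent line at P: 5*x - 6*y - 3 = 0.

Step 1: f(3, 2) = 0, so P lies on C.
Step 2: partial derivatives
  f_x(x, y) = 2*x - y + 1, f_y(x, y) = -x - 2*y + 1.
  f_x(P) = 5, f_y(P) = -6 (gradient nonzero, so P is smooth).
Step 3: tangent line at P: 5·(x − 3) + -6·(y − 2) = 0.
Expanding: 5*x - 6*y - 3 = 0.


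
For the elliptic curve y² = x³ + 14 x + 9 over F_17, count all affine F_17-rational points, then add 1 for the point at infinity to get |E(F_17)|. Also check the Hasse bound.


Affine points = {(0, 3), (0, 14), (5, 0), (7, 5), (7, 12), (8, 2), (8, 15), (11, 7), (11, 10), (12, 1), (12, 16), (13, 5), (13, 12), (14, 5), (14, 12)}; affine count = 15; |E(F_17)| = 16.

Discriminant check: Δ ∝ 4a³ + 27b² = 4·14³ + 27·9² = 4·2744 + 27·81 ≡ 5 (mod 17). Nonzero ⇒ E is nonsingular.
For each x ∈ F_17, compute rhs = x³ + 14·x + 9 mod 17, then count y ∈ F_17 with y² ≡ rhs.
  x = 0: rhs = 9, matching y values: 3, 14 (2 points).
  x = 1: rhs = 7, matching y values: none (0 points).
  x = 2: rhs = 11, matching y values: none (0 points).
  x = 3: rhs = 10, matching y values: none (0 points).
  x = 4: rhs = 10, matching y values: none (0 points).
  x = 5: rhs = 0, matching y values: 0 (1 points).
  x = 6: rhs = 3, matching y values: none (0 points).
  x = 7: rhs = 8, matching y values: 5, 12 (2 points).
  x = 8: rhs = 4, matching y values: 2, 15 (2 points).
  x = 9: rhs = 14, matching y values: none (0 points).
  x = 10: rhs = 10, matching y values: none (0 points).
  x = 11: rhs = 15, matching y values: 7, 10 (2 points).
  x = 12: rhs = 1, matching y values: 1, 16 (2 points).
  x = 13: rhs = 8, matching y values: 5, 12 (2 points).
  x = 14: rhs = 8, matching y values: 5, 12 (2 points).
  x = 15: rhs = 7, matching y values: none (0 points).
  x = 16: rhs = 11, matching y values: none (0 points).
Total affine count: 15.
Full point count |E(F_17)| = 15 + 1 = 16.
Hasse bound: |16 − (17+1)| = |-2| = 2 ≤ 2√17 ≈ 8.2462 ✓.


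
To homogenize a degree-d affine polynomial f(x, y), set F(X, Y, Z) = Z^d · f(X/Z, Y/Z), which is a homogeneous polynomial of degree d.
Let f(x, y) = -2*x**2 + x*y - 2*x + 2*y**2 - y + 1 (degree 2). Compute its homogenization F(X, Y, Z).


F(X, Y, Z) = -2*X**2 + X*Y - 2*X*Z + 2*Y**2 - Y*Z + Z**2

deg(f) = 2.
Substitute x = X/Z, y = Y/Z into f, then multiply by Z^2.
  monomial -2·x^2·y^0 ↦ -2·X^2·Y^0·Z^0.
  monomial 1·x^1·y^1 ↦ 1·X^1·Y^1·Z^0.
  monomial -2·x^1·y^0 ↦ -2·X^1·Y^0·Z^1.
  monomial 2·x^0·y^2 ↦ 2·X^0·Y^2·Z^0.
  monomial -1·x^0·y^1 ↦ -1·X^0·Y^1·Z^1.
  monomial 1·x^0·y^0 ↦ 1·X^0·Y^0·Z^2.
Collecting: F(X, Y, Z) = -2*X**2 + X*Y - 2*X*Z + 2*Y**2 - Y*Z + Z**2.


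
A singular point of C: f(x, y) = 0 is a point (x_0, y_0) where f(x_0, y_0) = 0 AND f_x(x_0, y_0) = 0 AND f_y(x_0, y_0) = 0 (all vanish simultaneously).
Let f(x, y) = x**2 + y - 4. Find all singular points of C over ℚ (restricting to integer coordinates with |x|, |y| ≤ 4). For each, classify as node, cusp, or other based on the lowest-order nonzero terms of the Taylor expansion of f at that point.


No singular points in the scanned grid; C is smooth there.

Compute partial derivatives:
  f_x = 2*x.
  f_y = 1.
f_y = 1 is a nonzero constant, so f_y never vanishes: no point (x, y) can satisfy f = f_x = f_y = 0. In particular no (x, y) ∈ {−4, ..., 4}² is singular; the curve is smooth.


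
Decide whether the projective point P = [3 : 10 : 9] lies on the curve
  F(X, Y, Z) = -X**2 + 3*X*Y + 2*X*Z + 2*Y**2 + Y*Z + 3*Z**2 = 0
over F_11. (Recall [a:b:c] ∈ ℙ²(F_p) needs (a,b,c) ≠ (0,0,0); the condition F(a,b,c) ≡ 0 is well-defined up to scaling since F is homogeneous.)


F(3,10,9) ≡ 8 (mod 11); P is NOT on the curve.

Evaluate F(3, 10, 9) term-by-term (mod 11).
  -X**2 ↦ -1·9·1·1 = -9
  3*X*Y ↦ 3·3·10·1 = 90
  2*X*Z ↦ 2·3·1·9 = 54
  2*Y**2 ↦ 2·1·100·1 = 200
  Y*Z ↦ 1·1·10·9 = 90
  3*Z**2 ↦ 3·1·1·81 = 243
Sum: F(3, 10, 9) = (-9) + (90) + (54) + (200) + (90) + (243) = 668.
Reducing mod 11: 668 ≡ 8 (mod 11).
Since F(a, b, c) ≡ 8 ≠ 0 (mod 11), P does NOT lie on the curve.


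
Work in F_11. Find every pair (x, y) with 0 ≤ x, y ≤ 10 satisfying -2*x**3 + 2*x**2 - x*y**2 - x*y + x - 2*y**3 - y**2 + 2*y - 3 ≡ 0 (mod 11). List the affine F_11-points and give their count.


Affine F_11-points: {(1, 5), (5, 0), (5, 1), (5, 7), (8, 0), (8, 6), (9, 1), (9, 4), (10, 0)}; count = 9.

For each of the 121 pairs (x, y) ∈ F_11², evaluate f(x, y) mod 11. Record the zeros.
  x = 0: [0↦8, 1↦7, 2↦3, 3↦6, 4↦4, 5↦7, 6↦3, 7↦2, 8↦3, 9↦5, 10↦7]  zeros at y ∈ ∅
  x = 1: [0↦9, 1↦6, 2↦9, 3↦6, 4↦7, 5↦0, 6↦6, 7↦2, 8↦9, 9↦4, 10↦8]  zeros at y ∈ {5}
  x = 2: [0↦2, 1↦8, 2↦7, 3↦9, 4↦2, 5↦7, 6↦1, 7↦5, 8↦7, 9↦6, 10↦1]  zeros at y ∈ ∅
  x = 3: [0↦8, 1↦1, 2↦7, 3↦3, 4↦10, 5↦5, 6↦9, 7↦10, 8↦7, 9↦10, 10↦7]  zeros at y ∈ ∅
  x = 4: [0↦4, 1↦6, 2↦8, 3↦9, 4↦8, 5↦4, 6↦7, 7↦5, 8↦8, 9↦4, 10↦3]  zeros at y ∈ ∅
  x = 5: [0↦0, 1↦0, 2↦9, 3↦4, 4↦6, 5↦3, 6↦5, 7↦0, 8↦9, 9↦9, 10↦10]  zeros at y ∈ {0, 1, 7}
  x = 6: [0↦6, 1↦4, 2↦9, 3↦9, 4↦3, 5↦1, 6↦2, 7↦5, 8↦9, 9↦2, 10↦5]  zeros at y ∈ ∅
  x = 7: [0↦10, 1↦6, 2↦7, 3↦1, 4↦9, 5↦8, 6↦8, 7↦8, 8↦7, 9↦4, 10↦9]  zeros at y ∈ ∅
  x = 8: [0↦0, 1↦5, 2↦2, 3↦1, 4↦1, 5↦1, 6↦0, 7↦8, 8↦2, 9↦3, 10↦10]  zeros at y ∈ {0, 6}
  x = 9: [0↦8, 1↦0, 2↦4, 3↦8, 4↦0, 5↦1, 6↦10, 7↦4, 8↦4, 9↦9, 10↦7]  zeros at y ∈ {1, 4}
  x = 10: [0↦0, 1↦1, 2↦1, 3↦10, 4↦5, 5↦7, 6↦4, 7↦6, 8↦1, 9↦10, 10↦10]  zeros at y ∈ {0}
Collecting zeros: affine points = {(1, 5), (5, 0), (5, 1), (5, 7), (8, 0), (8, 6), (9, 1), (9, 4), (10, 0)}.
Total count |C(F_11)_aff| = 9.
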